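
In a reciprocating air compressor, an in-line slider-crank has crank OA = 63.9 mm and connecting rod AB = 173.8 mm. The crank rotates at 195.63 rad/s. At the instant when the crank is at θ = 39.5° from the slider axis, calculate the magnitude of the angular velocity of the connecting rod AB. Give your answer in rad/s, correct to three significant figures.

ω = 195.6 rad/s
The rod makes angle φ with the slider axis where L sinφ = r sinθ; differentiating, L cosφ·φ̇ = r ω cosθ.
L cosφ = √(L² − r² sin²θ) = 0.16898 m.
|ω_rod| = r ω |cosθ| / √(L² − r² sin²θ) = 0.0639·195.6·0.77162/0.16898 = 57.083 rad/s.

57.1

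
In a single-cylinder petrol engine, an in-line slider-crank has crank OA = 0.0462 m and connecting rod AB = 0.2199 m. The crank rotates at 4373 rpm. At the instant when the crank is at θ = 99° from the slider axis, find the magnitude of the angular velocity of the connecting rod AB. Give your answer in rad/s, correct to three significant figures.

15.4

ω = 457.9 rad/s (converted from 4373 rpm).
The rod makes angle φ with the slider axis where L sinφ = r sinθ; differentiating, L cosφ·φ̇ = r ω cosθ.
L cosφ = √(L² − r² sin²θ) = 0.21511 m.
|ω_rod| = r ω |cosθ| / √(L² − r² sin²θ) = 0.0462·457.9·0.15643/0.21511 = 15.386 rad/s.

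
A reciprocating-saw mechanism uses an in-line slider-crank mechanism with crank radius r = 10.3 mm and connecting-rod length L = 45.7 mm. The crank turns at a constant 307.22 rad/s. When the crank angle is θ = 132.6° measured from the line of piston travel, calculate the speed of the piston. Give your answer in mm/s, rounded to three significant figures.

1970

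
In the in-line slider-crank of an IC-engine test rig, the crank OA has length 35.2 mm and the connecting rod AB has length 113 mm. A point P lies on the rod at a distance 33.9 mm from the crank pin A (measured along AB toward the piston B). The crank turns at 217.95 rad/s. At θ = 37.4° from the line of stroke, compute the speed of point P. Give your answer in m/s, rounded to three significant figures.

ω = 217.9 rad/s.  Crank-pin speed |V_A| = rω = 7.6718 m/s, perpendicular to OA.
Rod angle: sinφ = −(r/L) sinθ ⇒ φ = -10.906°; ω_rod = −rω cosθ/√(L²−r²sin²θ) = -54.927 rad/s.
V_P = V_A + ω_rod × AP, with AP = 0.0339 m along the rod.
Components: V_Px = −rω sinθ − a·ω_rod·sinφ = -5.012 m/s;  V_Py = rω cosθ + a·ω_rod·cosφ = +4.2662 m/s.
|V_P| = √(V_Px² + V_Py²) = 6.5819 m/s.

6.58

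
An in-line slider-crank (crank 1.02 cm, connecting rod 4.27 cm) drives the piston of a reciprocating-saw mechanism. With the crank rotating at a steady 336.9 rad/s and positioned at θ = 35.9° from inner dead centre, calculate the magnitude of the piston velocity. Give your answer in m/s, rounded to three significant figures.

2.41

ω = 336.9 rad/s
For an in-line slider-crank, x = r cosθ + √(L² − r² sin²θ), so v = −rω sinθ·[1 + r cosθ/√(L² − r² sin²θ)].
With r = 0.0102 m, L = 0.0427 m, θ = 35.9°: √(L² − r² sin²θ) = 0.042279 m.
v = −0.0102·336.9·0.58637·[1 + 0.0102·0.81004/0.042279] = -2.4088 m/s.
|v| = 2.4088 m/s.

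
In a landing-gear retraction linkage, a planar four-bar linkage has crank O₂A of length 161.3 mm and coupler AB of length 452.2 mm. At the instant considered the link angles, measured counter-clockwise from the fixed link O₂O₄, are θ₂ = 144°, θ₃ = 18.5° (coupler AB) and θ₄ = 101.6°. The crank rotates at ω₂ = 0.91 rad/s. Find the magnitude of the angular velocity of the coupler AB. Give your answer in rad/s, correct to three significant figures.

0.220

ω₂ = 0.91 rad/s
Differentiating the loop-closure r₂e^{iθ₂}+r₃e^{iθ₃}=r₁+r₄e^{iθ₄} gives r₂ω₂e^{iθ₂}+r₃ω₃e^{iθ₃}=r₄ω₄e^{iθ₄}.
Eliminating the other unknown: ω₃ = r₂ω₂ sin(θ₄−θ₂) / [r₃ sin(θ₃−θ₄)].
Numerator sine = -0.67430; denominator sine = -0.99276.
Result = 0.1613·0.91·(-0.67430) / (0.4522·(-0.99276)) = +0.22047 rad/s; magnitude 0.22047 rad/s.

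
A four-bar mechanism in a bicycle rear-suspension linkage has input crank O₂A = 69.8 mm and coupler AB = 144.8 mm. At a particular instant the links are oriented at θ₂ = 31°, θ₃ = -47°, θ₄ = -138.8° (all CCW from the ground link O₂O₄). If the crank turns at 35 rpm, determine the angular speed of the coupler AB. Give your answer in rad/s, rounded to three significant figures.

0.313

ω₂ = 3.665 rad/s (from 35 rpm).
Differentiating the loop-closure r₂e^{iθ₂}+r₃e^{iθ₃}=r₁+r₄e^{iθ₄} gives r₂ω₂e^{iθ₂}+r₃ω₃e^{iθ₃}=r₄ω₄e^{iθ₄}.
Eliminating the other unknown: ω₃ = r₂ω₂ sin(θ₄−θ₂) / [r₃ sin(θ₃−θ₄)].
Numerator sine = -0.17708; denominator sine = +0.99951.
Result = 0.0698·3.665·(-0.17708) / (0.1448·(+0.99951)) = -0.31302 rad/s; magnitude 0.31302 rad/s.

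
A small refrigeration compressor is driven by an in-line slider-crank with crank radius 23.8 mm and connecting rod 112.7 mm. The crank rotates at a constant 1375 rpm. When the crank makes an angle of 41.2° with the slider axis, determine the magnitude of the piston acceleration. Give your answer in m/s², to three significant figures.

ω = 2π·1375/60 = 144 rad/s
x(θ) = r cosθ + √(L² − r² sin²θ); with ω constant, a = ω²·d²x/dθ².
d²x/dθ² = −r cosθ − r²(cos2θ)/√u − r⁴ sin²2θ/(4u^{3/2}),  u = L² − r² sin²θ = 0.0124555 m².
Substituting r = 0.0238 m, L = 0.1127 m, θ = 41.2°: d²x/dθ² = -0.018635 m.
a = ω²·d²x/dθ² = (144)²·(-0.018635) = -386.37 m/s²;  |a| = 386.37 m/s².

386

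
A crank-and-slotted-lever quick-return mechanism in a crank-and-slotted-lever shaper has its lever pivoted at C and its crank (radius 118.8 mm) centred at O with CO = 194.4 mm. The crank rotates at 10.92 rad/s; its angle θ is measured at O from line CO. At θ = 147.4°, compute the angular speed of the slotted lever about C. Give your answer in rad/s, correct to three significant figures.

ω = 10.92 rad/s
Crank pin A relative to C: A = (d + r cosθ, r sinθ); lever angle φ = atan2(r sinθ, d + r cosθ).
Differentiating tanφ: φ̇ = rω(d cosθ + r)/(d² + r² + 2dr cosθ).
d² + r² + 2dr cosθ = |CA|² = 0.0129924 m²;  d cosθ + r = -0.044973 m.
|ω_lever| = |0.1188·10.92·-0.044973| / 0.0129924 = 4.4905 rad/s.

4.49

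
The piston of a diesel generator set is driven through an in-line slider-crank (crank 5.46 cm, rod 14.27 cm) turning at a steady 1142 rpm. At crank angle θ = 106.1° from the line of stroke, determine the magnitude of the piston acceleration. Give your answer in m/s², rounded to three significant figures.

485

ω = 2π·1142/60 = 119.6 rad/s
x(θ) = r cosθ + √(L² − r² sin²θ); with ω constant, a = ω²·d²x/dθ².
d²x/dθ² = −r cosθ − r²(cos2θ)/√u − r⁴ sin²2θ/(4u^{3/2}),  u = L² − r² sin²θ = 0.0176114 m².
Substituting r = 0.0546 m, L = 0.1427 m, θ = 106.1°: d²x/dθ² = +0.03388 m.
a = ω²·d²x/dθ² = (119.6)²·(+0.03388) = +484.55 m/s²;  |a| = 484.55 m/s².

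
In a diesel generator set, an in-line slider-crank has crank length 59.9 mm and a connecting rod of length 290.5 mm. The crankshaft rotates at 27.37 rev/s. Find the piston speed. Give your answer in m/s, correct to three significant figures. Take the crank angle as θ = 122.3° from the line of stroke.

ω = 2π·27.4 = 172 rad/s
For an in-line slider-crank, x = r cosθ + √(L² − r² sin²θ), so v = −rω sinθ·[1 + r cosθ/√(L² − r² sin²θ)].
With r = 0.0599 m, L = 0.2905 m, θ = 122.3°: √(L² − r² sin²θ) = 0.28605 m.
v = −0.0599·172·0.84526·[1 + 0.0599·-0.53435/0.28605] = -7.7328 m/s.
|v| = 7.7328 m/s.

7.73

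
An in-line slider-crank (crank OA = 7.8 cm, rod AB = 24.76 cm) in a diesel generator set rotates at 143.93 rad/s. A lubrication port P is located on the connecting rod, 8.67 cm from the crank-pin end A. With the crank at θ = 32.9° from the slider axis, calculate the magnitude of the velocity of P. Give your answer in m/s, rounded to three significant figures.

9.06

ω = 143.9 rad/s.  Crank-pin speed |V_A| = rω = 11.227 m/s, perpendicular to OA.
Rod angle: sinφ = −(r/L) sinθ ⇒ φ = -9.853°; ω_rod = −rω cosθ/√(L²−r²sin²θ) = -38.639 rad/s.
V_P = V_A + ω_rod × AP, with AP = 0.0867 m along the rod.
Components: V_Px = −rω sinθ − a·ω_rod·sinφ = -6.6712 m/s;  V_Py = rω cosθ + a·ω_rod·cosφ = +6.1254 m/s.
|V_P| = √(V_Px² + V_Py²) = 9.0568 m/s.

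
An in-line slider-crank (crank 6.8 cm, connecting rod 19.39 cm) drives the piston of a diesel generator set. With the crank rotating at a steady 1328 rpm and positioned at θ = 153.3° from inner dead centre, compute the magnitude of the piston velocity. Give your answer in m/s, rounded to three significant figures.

ω = 2π·1328/60 = 139.1 rad/s
For an in-line slider-crank, x = r cosθ + √(L² − r² sin²θ), so v = −rω sinθ·[1 + r cosθ/√(L² − r² sin²θ)].
With r = 0.068 m, L = 0.1939 m, θ = 153.3°: √(L² − r² sin²θ) = 0.19148 m.
v = −0.068·139.1·0.44932·[1 + 0.068·-0.89337/0.19148] = -2.901 m/s.
|v| = 2.901 m/s.

2.90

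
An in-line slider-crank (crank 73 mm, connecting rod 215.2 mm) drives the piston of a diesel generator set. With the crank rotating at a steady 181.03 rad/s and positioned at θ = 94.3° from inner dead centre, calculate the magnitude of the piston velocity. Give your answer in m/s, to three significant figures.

ω = 181 rad/s
For an in-line slider-crank, x = r cosθ + √(L² − r² sin²θ), so v = −rω sinθ·[1 + r cosθ/√(L² − r² sin²θ)].
With r = 0.073 m, L = 0.2152 m, θ = 94.3°: √(L² − r² sin²θ) = 0.20251 m.
v = −0.073·181·0.99719·[1 + 0.073·-0.07498/0.20251] = -12.822 m/s.
|v| = 12.822 m/s.

12.8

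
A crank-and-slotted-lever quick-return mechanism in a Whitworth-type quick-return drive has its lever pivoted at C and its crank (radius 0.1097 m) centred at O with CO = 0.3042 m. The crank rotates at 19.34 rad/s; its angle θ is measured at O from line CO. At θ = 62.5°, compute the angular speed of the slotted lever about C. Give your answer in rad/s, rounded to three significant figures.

3.92

ω = 19.34 rad/s
Crank pin A relative to C: A = (d + r cosθ, r sinθ); lever angle φ = atan2(r sinθ, d + r cosθ).
Differentiating tanφ: φ̇ = rω(d cosθ + r)/(d² + r² + 2dr cosθ).
d² + r² + 2dr cosθ = |CA|² = 0.13539 m²;  d cosθ + r = +0.25016 m.
|ω_lever| = |0.1097·19.34·+0.25016| / 0.13539 = 3.9202 rad/s.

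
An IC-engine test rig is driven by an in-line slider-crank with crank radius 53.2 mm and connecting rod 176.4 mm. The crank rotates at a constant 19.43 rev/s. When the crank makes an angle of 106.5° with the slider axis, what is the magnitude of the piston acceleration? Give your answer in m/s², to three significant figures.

433

ω = 2π·19.4 = 122.1 rad/s
x(θ) = r cosθ + √(L² − r² sin²θ); with ω constant, a = ω²·d²x/dθ².
d²x/dθ² = −r cosθ − r²(cos2θ)/√u − r⁴ sin²2θ/(4u^{3/2}),  u = L² − r² sin²θ = 0.028515 m².
Substituting r = 0.0532 m, L = 0.1764 m, θ = 106.5°: d²x/dθ² = +0.029043 m.
a = ω²·d²x/dθ² = (122.1)²·(+0.029043) = +432.86 m/s²;  |a| = 432.86 m/s².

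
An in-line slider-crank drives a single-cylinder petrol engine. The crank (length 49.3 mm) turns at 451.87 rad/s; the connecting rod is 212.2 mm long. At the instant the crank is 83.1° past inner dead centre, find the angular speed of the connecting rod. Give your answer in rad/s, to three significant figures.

13.0

ω = 451.9 rad/s
The rod makes angle φ with the slider axis where L sinφ = r sinθ; differentiating, L cosφ·φ̇ = r ω cosθ.
L cosφ = √(L² − r² sin²θ) = 0.20648 m.
|ω_rod| = r ω |cosθ| / √(L² − r² sin²θ) = 0.0493·451.9·0.12014/0.20648 = 12.962 rad/s.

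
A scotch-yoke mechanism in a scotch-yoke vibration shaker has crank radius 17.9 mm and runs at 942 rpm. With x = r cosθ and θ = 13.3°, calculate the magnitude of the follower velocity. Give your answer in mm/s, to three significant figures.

ω = 98.65 rad/s (from 942 rpm).
x = r cosθ ⇒ ẋ = −rω sinθ.
|v| = rω|sinθ| = 0.0179·98.65·|sin 13.3°| = 0.40621 m/s = 406.21 mm/s.

406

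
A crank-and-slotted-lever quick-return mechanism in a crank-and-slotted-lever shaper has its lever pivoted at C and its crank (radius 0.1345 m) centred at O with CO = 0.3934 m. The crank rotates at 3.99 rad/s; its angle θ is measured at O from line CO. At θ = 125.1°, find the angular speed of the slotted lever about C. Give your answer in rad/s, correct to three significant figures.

ω = 3.99 rad/s
Crank pin A relative to C: A = (d + r cosθ, r sinθ); lever angle φ = atan2(r sinθ, d + r cosθ).
Differentiating tanφ: φ̇ = rω(d cosθ + r)/(d² + r² + 2dr cosθ).
d² + r² + 2dr cosθ = |CA|² = 0.112004 m²;  d cosθ + r = -0.091707 m.
|ω_lever| = |0.1345·3.99·-0.091707| / 0.112004 = 0.4394 rad/s.

0.439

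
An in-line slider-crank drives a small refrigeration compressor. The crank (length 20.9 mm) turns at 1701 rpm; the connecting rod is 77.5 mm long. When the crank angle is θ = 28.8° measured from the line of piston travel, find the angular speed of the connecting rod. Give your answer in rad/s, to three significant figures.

ω = 178.1 rad/s (converted from 1701 rpm).
The rod makes angle φ with the slider axis where L sinφ = r sinθ; differentiating, L cosφ·φ̇ = r ω cosθ.
L cosφ = √(L² − r² sin²θ) = 0.076843 m.
|ω_rod| = r ω |cosθ| / √(L² − r² sin²θ) = 0.0209·178.1·0.87631/0.076843 = 42.455 rad/s.

42.5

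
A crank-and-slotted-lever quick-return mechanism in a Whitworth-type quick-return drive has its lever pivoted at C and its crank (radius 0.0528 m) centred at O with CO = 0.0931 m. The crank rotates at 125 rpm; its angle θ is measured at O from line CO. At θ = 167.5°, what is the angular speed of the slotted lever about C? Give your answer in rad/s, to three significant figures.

14.2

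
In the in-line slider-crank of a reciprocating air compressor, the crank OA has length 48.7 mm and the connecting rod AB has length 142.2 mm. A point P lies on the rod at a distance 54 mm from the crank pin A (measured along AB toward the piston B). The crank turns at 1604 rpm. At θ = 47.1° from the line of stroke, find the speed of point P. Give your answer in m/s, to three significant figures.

7.40

ω = 168 rad/s.  Crank-pin speed |V_A| = rω = 8.1802 m/s, perpendicular to OA.
Rod angle: sinφ = −(r/L) sinθ ⇒ φ = -14.529°; ω_rod = −rω cosθ/√(L²−r²sin²θ) = -40.453 rad/s.
V_P = V_A + ω_rod × AP, with AP = 0.054 m along the rod.
Components: V_Px = −rω sinθ − a·ω_rod·sinφ = -6.5403 m/s;  V_Py = rω cosθ + a·ω_rod·cosφ = +3.4538 m/s.
|V_P| = √(V_Px² + V_Py²) = 7.3963 m/s.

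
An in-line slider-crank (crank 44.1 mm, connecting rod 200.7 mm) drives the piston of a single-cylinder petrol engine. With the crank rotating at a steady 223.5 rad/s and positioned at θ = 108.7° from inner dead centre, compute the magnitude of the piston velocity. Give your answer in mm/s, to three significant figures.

8660

ω = 223.5 rad/s
For an in-line slider-crank, x = r cosθ + √(L² − r² sin²θ), so v = −rω sinθ·[1 + r cosθ/√(L² − r² sin²θ)].
With r = 0.0441 m, L = 0.2007 m, θ = 108.7°: √(L² − r² sin²θ) = 0.1963 m.
v = −0.0441·223.5·0.94721·[1 + 0.0441·-0.32061/0.1963] = -8.6636 m/s.
|v| = 8.6636 m/s = 8663.6 mm/s.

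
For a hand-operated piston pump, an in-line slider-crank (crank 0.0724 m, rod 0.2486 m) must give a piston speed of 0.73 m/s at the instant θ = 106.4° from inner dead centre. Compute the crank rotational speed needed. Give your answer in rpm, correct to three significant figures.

110

For an in-line slider-crank, |v_piston| = rω|sinθ|·[1 + r cosθ/√(L² − r² sin²θ)].
With r = 0.0724 m, L = 0.2486 m, θ = 106.4°: the bracketed kinematic factor |dx/dθ| = 0.063506 m.
ω = v/|dx/dθ| = 0.73/0.063506 = 11.495 rad/s.
N = 60ω/(2π) = 109.77 rpm.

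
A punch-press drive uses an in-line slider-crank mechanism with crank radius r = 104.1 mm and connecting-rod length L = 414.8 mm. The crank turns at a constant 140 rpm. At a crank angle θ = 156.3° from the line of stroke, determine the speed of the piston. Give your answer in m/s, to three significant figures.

ω = 2π·140/60 = 14.66 rad/s
For an in-line slider-crank, x = r cosθ + √(L² − r² sin²θ), so v = −rω sinθ·[1 + r cosθ/√(L² − r² sin²θ)].
With r = 0.1041 m, L = 0.4148 m, θ = 156.3°: √(L² − r² sin²θ) = 0.41268 m.
v = −0.1041·14.66·0.40195·[1 + 0.1041·-0.91566/0.41268] = -0.47175 m/s.
|v| = 0.47175 m/s.

0.472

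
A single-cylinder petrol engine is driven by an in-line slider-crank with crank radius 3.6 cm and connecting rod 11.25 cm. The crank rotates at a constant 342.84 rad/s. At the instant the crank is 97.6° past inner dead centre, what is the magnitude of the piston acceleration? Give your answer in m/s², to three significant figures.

1930

ω = 342.8 rad/s
x(θ) = r cosθ + √(L² − r² sin²θ); with ω constant, a = ω²·d²x/dθ².
d²x/dθ² = −r cosθ − r²(cos2θ)/√u − r⁴ sin²2θ/(4u^{3/2}),  u = L² − r² sin²θ = 0.0113829 m².
Substituting r = 0.036 m, L = 0.1125 m, θ = 97.6°: d²x/dθ² = +0.01646 m.
a = ω²·d²x/dθ² = (342.8)²·(+0.01646) = +1934.7 m/s²;  |a| = 1934.7 m/s².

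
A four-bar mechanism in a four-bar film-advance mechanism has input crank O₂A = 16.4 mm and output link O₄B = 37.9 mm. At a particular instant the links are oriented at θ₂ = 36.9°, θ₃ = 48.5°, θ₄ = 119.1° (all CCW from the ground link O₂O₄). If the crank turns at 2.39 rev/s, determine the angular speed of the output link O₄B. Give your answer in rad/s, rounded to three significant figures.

1.39

ω₂ = 15.02 rad/s (from 2.39 rev/s).
Differentiating the loop-closure r₂e^{iθ₂}+r₃e^{iθ₃}=r₁+r₄e^{iθ₄} gives r₂ω₂e^{iθ₂}+r₃ω₃e^{iθ₃}=r₄ω₄e^{iθ₄}.
Eliminating the other unknown: ω₄ = r₂ω₂ sin(θ₂−θ₃) / [r₄ sin(θ₄−θ₃)].
Numerator sine = -0.20108; denominator sine = +0.94322.
Result = 0.0164·15.02·(-0.20108) / (0.0379·(+0.94322)) = -1.3853 rad/s; magnitude 1.3853 rad/s.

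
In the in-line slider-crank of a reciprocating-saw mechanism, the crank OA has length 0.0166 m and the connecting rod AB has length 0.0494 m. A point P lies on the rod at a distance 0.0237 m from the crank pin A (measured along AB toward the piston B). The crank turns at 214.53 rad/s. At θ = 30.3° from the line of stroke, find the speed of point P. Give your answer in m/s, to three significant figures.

2.60

ω = 214.5 rad/s.  Crank-pin speed |V_A| = rω = 3.5612 m/s, perpendicular to OA.
Rod angle: sinφ = −(r/L) sinθ ⇒ φ = -9.761°; ω_rod = −rω cosθ/√(L²−r²sin²θ) = -63.156 rad/s.
V_P = V_A + ω_rod × AP, with AP = 0.0237 m along the rod.
Components: V_Px = −rω sinθ − a·ω_rod·sinφ = -2.0505 m/s;  V_Py = rω cosθ + a·ω_rod·cosφ = +1.5996 m/s.
|V_P| = √(V_Px² + V_Py²) = 2.6006 m/s.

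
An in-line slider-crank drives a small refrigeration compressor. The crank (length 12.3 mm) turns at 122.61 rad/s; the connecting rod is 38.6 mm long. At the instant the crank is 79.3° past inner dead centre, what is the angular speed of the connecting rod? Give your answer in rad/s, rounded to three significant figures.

7.64

ω = 122.6 rad/s
The rod makes angle φ with the slider axis where L sinφ = r sinθ; differentiating, L cosφ·φ̇ = r ω cosθ.
L cosφ = √(L² − r² sin²θ) = 0.036659 m.
|ω_rod| = r ω |cosθ| / √(L² − r² sin²θ) = 0.0123·122.6·0.18567/0.036659 = 7.6381 rad/s.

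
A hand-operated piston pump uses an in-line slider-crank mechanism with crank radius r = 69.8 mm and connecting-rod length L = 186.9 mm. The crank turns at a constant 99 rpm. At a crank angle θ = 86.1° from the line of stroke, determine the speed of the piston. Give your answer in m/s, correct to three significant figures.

ω = 2π·99/60 = 10.37 rad/s
For an in-line slider-crank, x = r cosθ + √(L² − r² sin²θ), so v = −rω sinθ·[1 + r cosθ/√(L² − r² sin²θ)].
With r = 0.0698 m, L = 0.1869 m, θ = 86.1°: √(L² − r² sin²θ) = 0.17344 m.
v = −0.0698·10.37·0.99768·[1 + 0.0698·0.06802/0.17344] = -0.74172 m/s.
|v| = 0.74172 m/s.

0.742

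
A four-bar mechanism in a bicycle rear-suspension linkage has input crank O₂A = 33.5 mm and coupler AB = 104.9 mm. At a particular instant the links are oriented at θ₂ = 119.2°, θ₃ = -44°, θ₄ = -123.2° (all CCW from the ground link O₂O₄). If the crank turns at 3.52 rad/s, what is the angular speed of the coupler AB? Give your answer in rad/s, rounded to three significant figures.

1.01

ω₂ = 3.52 rad/s
Differentiating the loop-closure r₂e^{iθ₂}+r₃e^{iθ₃}=r₁+r₄e^{iθ₄} gives r₂ω₂e^{iθ₂}+r₃ω₃e^{iθ₃}=r₄ω₄e^{iθ₄}.
Eliminating the other unknown: ω₃ = r₂ω₂ sin(θ₄−θ₂) / [r₃ sin(θ₃−θ₄)].
Numerator sine = +0.88620; denominator sine = +0.98229.
Result = 0.0335·3.52·(+0.88620) / (0.1049·(+0.98229)) = +1.0142 rad/s; magnitude 1.0142 rad/s.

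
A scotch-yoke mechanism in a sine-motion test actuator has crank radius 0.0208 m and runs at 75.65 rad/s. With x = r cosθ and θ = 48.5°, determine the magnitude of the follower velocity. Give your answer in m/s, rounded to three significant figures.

ω = 75.65 rad/s
x = r cosθ ⇒ ẋ = −rω sinθ.
|v| = rω|sinθ| = 0.0208·75.65·|sin 48.5°| = 1.1785 m/s.

1.18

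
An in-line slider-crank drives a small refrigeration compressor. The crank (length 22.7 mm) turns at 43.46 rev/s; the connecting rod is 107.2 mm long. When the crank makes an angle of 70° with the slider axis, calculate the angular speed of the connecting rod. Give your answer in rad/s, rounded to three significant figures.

ω = 273.1 rad/s (converted from 43.46 rev/s).
The rod makes angle φ with the slider axis where L sinφ = r sinθ; differentiating, L cosφ·φ̇ = r ω cosθ.
L cosφ = √(L² − r² sin²θ) = 0.10506 m.
|ω_rod| = r ω |cosθ| / √(L² − r² sin²θ) = 0.0227·273.1·0.34202/0.10506 = 20.18 rad/s.

20.2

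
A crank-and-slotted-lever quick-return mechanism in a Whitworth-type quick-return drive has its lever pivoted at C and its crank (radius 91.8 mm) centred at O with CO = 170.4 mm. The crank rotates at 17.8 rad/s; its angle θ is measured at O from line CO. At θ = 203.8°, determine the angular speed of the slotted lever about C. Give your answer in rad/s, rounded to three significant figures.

ω = 17.8 rad/s
Crank pin A relative to C: A = (d + r cosθ, r sinθ); lever angle φ = atan2(r sinθ, d + r cosθ).
Differentiating tanφ: φ̇ = rω(d cosθ + r)/(d² + r² + 2dr cosθ).
d² + r² + 2dr cosθ = |CA|² = 0.00883848 m²;  d cosθ + r = -0.064109 m.
|ω_lever| = |0.0918·17.8·-0.064109| / 0.00883848 = 11.852 rad/s.

11.9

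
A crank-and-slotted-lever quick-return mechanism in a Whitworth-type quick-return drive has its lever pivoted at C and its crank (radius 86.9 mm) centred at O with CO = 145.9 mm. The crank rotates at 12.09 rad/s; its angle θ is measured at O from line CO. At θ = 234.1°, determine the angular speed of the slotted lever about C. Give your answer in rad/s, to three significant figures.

ω = 12.09 rad/s
Crank pin A relative to C: A = (d + r cosθ, r sinθ); lever angle φ = atan2(r sinθ, d + r cosθ).
Differentiating tanφ: φ̇ = rω(d cosθ + r)/(d² + r² + 2dr cosθ).
d² + r² + 2dr cosθ = |CA|² = 0.0139695 m²;  d cosθ + r = +0.0013483 m.
|ω_lever| = |0.0869·12.09·+0.0013483| / 0.0139695 = 0.1014 rad/s.

0.101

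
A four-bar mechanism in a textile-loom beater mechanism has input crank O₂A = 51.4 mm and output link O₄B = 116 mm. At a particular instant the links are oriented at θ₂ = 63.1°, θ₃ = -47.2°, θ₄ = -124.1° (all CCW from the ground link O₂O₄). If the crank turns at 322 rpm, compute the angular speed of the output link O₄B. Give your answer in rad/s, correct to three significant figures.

14.4

ω₂ = 33.72 rad/s (from 322 rpm).
Differentiating the loop-closure r₂e^{iθ₂}+r₃e^{iθ₃}=r₁+r₄e^{iθ₄} gives r₂ω₂e^{iθ₂}+r₃ω₃e^{iθ₃}=r₄ω₄e^{iθ₄}.
Eliminating the other unknown: ω₄ = r₂ω₂ sin(θ₂−θ₃) / [r₄ sin(θ₄−θ₃)].
Numerator sine = +0.93789; denominator sine = -0.97398.
Result = 0.0514·33.72·(+0.93789) / (0.116·(-0.97398)) = -14.388 rad/s; magnitude 14.388 rad/s.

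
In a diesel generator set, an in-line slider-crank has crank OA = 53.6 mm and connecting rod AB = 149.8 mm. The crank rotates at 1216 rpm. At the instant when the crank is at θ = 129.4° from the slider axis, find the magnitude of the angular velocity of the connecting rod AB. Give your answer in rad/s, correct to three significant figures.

ω = 127.3 rad/s (converted from 1216 rpm).
The rod makes angle φ with the slider axis where L sinφ = r sinθ; differentiating, L cosφ·φ̇ = r ω cosθ.
L cosφ = √(L² − r² sin²θ) = 0.14396 m.
|ω_rod| = r ω |cosθ| / √(L² − r² sin²θ) = 0.0536·127.3·0.63473/0.14396 = 30.094 rad/s.

30.1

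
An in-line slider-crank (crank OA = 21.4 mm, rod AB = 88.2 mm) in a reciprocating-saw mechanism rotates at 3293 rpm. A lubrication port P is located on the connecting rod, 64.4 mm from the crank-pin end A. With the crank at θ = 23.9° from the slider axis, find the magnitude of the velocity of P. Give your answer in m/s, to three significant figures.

3.92

ω = 344.8 rad/s.  Crank-pin speed |V_A| = rω = 7.3796 m/s, perpendicular to OA.
Rod angle: sinφ = −(r/L) sinθ ⇒ φ = -5.641°; ω_rod = −rω cosθ/√(L²−r²sin²θ) = -76.867 rad/s.
V_P = V_A + ω_rod × AP, with AP = 0.0644 m along the rod.
Components: V_Px = −rω sinθ − a·ω_rod·sinφ = -3.4764 m/s;  V_Py = rω cosθ + a·ω_rod·cosφ = +1.8206 m/s.
|V_P| = √(V_Px² + V_Py²) = 3.9243 m/s.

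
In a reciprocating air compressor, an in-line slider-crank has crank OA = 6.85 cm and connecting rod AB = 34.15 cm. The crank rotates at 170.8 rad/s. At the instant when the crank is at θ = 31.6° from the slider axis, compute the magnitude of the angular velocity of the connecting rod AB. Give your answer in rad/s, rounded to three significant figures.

ω = 170.8 rad/s
The rod makes angle φ with the slider axis where L sinφ = r sinθ; differentiating, L cosφ·φ̇ = r ω cosθ.
L cosφ = √(L² − r² sin²θ) = 0.33961 m.
|ω_rod| = r ω |cosθ| / √(L² − r² sin²θ) = 0.0685·170.8·0.85173/0.33961 = 29.343 rad/s.

29.3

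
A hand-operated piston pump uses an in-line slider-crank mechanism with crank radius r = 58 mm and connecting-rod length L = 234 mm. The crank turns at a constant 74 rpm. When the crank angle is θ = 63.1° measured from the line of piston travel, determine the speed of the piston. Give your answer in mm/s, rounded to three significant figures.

ω = 2π·74/60 = 7.749 rad/s
For an in-line slider-crank, x = r cosθ + √(L² − r² sin²θ), so v = −rω sinθ·[1 + r cosθ/√(L² − r² sin²θ)].
With r = 0.058 m, L = 0.234 m, θ = 63.1°: √(L² − r² sin²θ) = 0.22821 m.
v = −0.058·7.749·0.89180·[1 + 0.058·0.45243/0.22821] = -0.44691 m/s.
|v| = 0.44691 m/s = 446.91 mm/s.

447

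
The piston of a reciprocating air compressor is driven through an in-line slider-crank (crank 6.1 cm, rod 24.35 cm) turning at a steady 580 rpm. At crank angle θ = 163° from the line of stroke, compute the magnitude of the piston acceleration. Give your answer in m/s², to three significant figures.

ω = 2π·580/60 = 60.74 rad/s
x(θ) = r cosθ + √(L² − r² sin²θ); with ω constant, a = ω²·d²x/dθ².
d²x/dθ² = −r cosθ − r²(cos2θ)/√u − r⁴ sin²2θ/(4u^{3/2}),  u = L² − r² sin²θ = 0.0589742 m².
Substituting r = 0.061 m, L = 0.2435 m, θ = 163°: d²x/dθ² = +0.045556 m.
a = ω²·d²x/dθ² = (60.74)²·(+0.045556) = +168.06 m/s²;  |a| = 168.06 m/s².

168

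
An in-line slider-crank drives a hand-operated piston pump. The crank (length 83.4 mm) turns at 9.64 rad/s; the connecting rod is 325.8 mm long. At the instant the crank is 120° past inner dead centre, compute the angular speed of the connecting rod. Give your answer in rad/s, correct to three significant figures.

1.27

ω = 9.64 rad/s
The rod makes angle φ with the slider axis where L sinφ = r sinθ; differentiating, L cosφ·φ̇ = r ω cosθ.
L cosφ = √(L² − r² sin²θ) = 0.31769 m.
|ω_rod| = r ω |cosθ| / √(L² − r² sin²θ) = 0.0834·9.64·0.50000/0.31769 = 1.2653 rad/s.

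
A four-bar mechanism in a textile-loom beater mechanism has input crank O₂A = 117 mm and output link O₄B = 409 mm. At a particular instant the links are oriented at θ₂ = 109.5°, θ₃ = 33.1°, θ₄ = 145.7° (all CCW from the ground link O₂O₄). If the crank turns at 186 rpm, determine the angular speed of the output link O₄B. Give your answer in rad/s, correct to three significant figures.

5.87

ω₂ = 19.48 rad/s (from 186 rpm).
Differentiating the loop-closure r₂e^{iθ₂}+r₃e^{iθ₃}=r₁+r₄e^{iθ₄} gives r₂ω₂e^{iθ₂}+r₃ω₃e^{iθ₃}=r₄ω₄e^{iθ₄}.
Eliminating the other unknown: ω₄ = r₂ω₂ sin(θ₂−θ₃) / [r₄ sin(θ₄−θ₃)].
Numerator sine = +0.97196; denominator sine = +0.92321.
Result = 0.117·19.48·(+0.97196) / (0.409·(+0.92321)) = +5.8661 rad/s; magnitude 5.8661 rad/s.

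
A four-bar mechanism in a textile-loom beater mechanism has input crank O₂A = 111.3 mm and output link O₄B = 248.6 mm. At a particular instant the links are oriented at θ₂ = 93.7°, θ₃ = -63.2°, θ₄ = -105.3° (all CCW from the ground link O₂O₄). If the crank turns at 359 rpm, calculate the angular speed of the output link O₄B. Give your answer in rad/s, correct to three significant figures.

9.85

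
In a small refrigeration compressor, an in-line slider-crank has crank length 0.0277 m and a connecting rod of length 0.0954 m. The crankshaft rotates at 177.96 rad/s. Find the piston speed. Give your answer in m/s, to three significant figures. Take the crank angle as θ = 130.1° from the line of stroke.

3.05

ω = 178 rad/s
For an in-line slider-crank, x = r cosθ + √(L² − r² sin²θ), so v = −rω sinθ·[1 + r cosθ/√(L² − r² sin²θ)].
With r = 0.0277 m, L = 0.0954 m, θ = 130.1°: √(L² − r² sin²θ) = 0.093017 m.
v = −0.0277·178·0.76492·[1 + 0.0277·-0.64412/0.093017] = -3.0474 m/s.
|v| = 3.0474 m/s.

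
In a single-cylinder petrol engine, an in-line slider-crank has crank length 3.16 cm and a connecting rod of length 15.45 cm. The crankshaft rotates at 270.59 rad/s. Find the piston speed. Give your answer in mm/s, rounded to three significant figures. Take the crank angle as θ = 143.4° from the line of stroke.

ω = 270.6 rad/s
For an in-line slider-crank, x = r cosθ + √(L² − r² sin²θ), so v = −rω sinθ·[1 + r cosθ/√(L² − r² sin²θ)].
With r = 0.0316 m, L = 0.1545 m, θ = 143.4°: √(L² − r² sin²θ) = 0.15335 m.
v = −0.0316·270.6·0.59622·[1 + 0.0316·-0.80282/0.15335] = -4.2547 m/s.
|v| = 4.2547 m/s = 4254.7 mm/s.

4250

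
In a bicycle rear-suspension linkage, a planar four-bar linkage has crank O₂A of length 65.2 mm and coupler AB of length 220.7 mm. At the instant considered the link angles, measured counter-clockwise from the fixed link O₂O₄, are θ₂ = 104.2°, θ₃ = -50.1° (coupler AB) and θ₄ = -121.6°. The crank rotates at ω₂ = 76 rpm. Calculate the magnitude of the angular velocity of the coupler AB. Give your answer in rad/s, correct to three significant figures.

ω₂ = 7.959 rad/s (from 76 rpm).
Differentiating the loop-closure r₂e^{iθ₂}+r₃e^{iθ₃}=r₁+r₄e^{iθ₄} gives r₂ω₂e^{iθ₂}+r₃ω₃e^{iθ₃}=r₄ω₄e^{iθ₄}.
Eliminating the other unknown: ω₃ = r₂ω₂ sin(θ₄−θ₂) / [r₃ sin(θ₃−θ₄)].
Numerator sine = +0.71691; denominator sine = +0.94832.
Result = 0.0652·7.959·(+0.71691) / (0.2207·(+0.94832)) = +1.7774 rad/s; magnitude 1.7774 rad/s.

1.78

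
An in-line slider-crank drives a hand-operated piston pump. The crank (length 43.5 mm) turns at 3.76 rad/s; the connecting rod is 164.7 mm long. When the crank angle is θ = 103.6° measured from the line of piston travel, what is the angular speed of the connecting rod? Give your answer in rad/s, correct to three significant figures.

0.242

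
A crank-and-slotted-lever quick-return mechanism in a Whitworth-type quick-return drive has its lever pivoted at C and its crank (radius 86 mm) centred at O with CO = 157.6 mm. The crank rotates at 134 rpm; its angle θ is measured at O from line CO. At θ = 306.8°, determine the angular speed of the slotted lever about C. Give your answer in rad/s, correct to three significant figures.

ω = 14.03 rad/s (from 134 rpm).
Crank pin A relative to C: A = (d + r cosθ, r sinθ); lever angle φ = atan2(r sinθ, d + r cosθ).
Differentiating tanφ: φ̇ = rω(d cosθ + r)/(d² + r² + 2dr cosθ).
d² + r² + 2dr cosθ = |CA|² = 0.0484716 m²;  d cosθ + r = +0.18041 m.
|ω_lever| = |0.086·14.03·+0.18041| / 0.0484716 = 4.4915 rad/s.

4.49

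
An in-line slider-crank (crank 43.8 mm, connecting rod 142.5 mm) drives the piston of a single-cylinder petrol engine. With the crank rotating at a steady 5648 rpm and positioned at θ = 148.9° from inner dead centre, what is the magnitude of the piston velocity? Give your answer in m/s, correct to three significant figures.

ω = 2π·5648/60 = 591.5 rad/s
For an in-line slider-crank, x = r cosθ + √(L² − r² sin²θ), so v = −rω sinθ·[1 + r cosθ/√(L² − r² sin²θ)].
With r = 0.0438 m, L = 0.1425 m, θ = 148.9°: √(L² − r² sin²θ) = 0.14069 m.
v = −0.0438·591.5·0.51653·[1 + 0.0438·-0.85627/0.14069] = -9.8142 m/s.
|v| = 9.8142 m/s.

9.81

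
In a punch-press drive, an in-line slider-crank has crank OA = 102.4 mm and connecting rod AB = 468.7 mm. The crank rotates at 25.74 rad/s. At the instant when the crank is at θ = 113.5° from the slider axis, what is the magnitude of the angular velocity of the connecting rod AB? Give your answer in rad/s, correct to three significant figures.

ω = 25.74 rad/s
The rod makes angle φ with the slider axis where L sinφ = r sinθ; differentiating, L cosφ·φ̇ = r ω cosθ.
L cosφ = √(L² − r² sin²θ) = 0.4592 m.
|ω_rod| = r ω |cosθ| / √(L² − r² sin²θ) = 0.1024·25.74·0.39875/0.4592 = 2.2888 rad/s.

2.29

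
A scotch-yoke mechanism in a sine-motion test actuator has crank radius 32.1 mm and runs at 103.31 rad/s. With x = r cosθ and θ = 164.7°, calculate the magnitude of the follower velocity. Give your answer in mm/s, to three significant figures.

875

ω = 103.3 rad/s
x = r cosθ ⇒ ẋ = −rω sinθ.
|v| = rω|sinθ| = 0.0321·103.3·|sin 164.7°| = 0.87507 m/s = 875.07 mm/s.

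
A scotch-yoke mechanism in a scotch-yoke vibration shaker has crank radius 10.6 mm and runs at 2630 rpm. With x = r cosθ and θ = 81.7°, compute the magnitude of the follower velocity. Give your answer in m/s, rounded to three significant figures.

2.89

ω = 275.4 rad/s (from 2630 rpm).
x = r cosθ ⇒ ẋ = −rω sinθ.
|v| = rω|sinθ| = 0.0106·275.4·|sin 81.7°| = 2.8888 m/s.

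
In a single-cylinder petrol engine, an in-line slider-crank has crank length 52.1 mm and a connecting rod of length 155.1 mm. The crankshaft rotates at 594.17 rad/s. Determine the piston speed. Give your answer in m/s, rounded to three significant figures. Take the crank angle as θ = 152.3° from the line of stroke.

ω = 594.2 rad/s
For an in-line slider-crank, x = r cosθ + √(L² − r² sin²θ), so v = −rω sinθ·[1 + r cosθ/√(L² − r² sin²θ)].
With r = 0.0521 m, L = 0.1551 m, θ = 152.3°: √(L² − r² sin²θ) = 0.1532 m.
v = −0.0521·594.2·0.46484·[1 + 0.0521·-0.88539/0.1532] = -10.057 m/s.
|v| = 10.057 m/s.

10.1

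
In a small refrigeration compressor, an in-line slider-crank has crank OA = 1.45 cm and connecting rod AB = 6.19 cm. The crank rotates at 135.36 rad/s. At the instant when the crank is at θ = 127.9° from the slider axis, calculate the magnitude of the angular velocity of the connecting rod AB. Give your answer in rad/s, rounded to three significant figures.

ω = 135.4 rad/s
The rod makes angle φ with the slider axis where L sinφ = r sinθ; differentiating, L cosφ·φ̇ = r ω cosθ.
L cosφ = √(L² − r² sin²θ) = 0.060833 m.
|ω_rod| = r ω |cosθ| / √(L² − r² sin²θ) = 0.0145·135.4·0.61429/0.060833 = 19.819 rad/s.

19.8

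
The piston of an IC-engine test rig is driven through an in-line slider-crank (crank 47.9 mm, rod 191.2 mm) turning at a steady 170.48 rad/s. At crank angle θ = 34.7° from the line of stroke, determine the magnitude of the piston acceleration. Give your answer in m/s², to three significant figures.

ω = 170.5 rad/s
x(θ) = r cosθ + √(L² − r² sin²θ); with ω constant, a = ω²·d²x/dθ².
d²x/dθ² = −r cosθ − r²(cos2θ)/√u − r⁴ sin²2θ/(4u^{3/2}),  u = L² − r² sin²θ = 0.0358139 m².
Substituting r = 0.0479 m, L = 0.1912 m, θ = 34.7°: d²x/dθ² = -0.043817 m.
a = ω²·d²x/dθ² = (170.5)²·(-0.043817) = -1273.5 m/s²;  |a| = 1273.5 m/s².

1270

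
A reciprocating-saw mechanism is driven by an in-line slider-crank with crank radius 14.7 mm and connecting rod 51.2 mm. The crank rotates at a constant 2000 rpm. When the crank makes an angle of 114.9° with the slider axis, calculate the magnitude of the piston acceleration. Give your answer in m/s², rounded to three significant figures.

ω = 2π·2000/60 = 209.4 rad/s
x(θ) = r cosθ + √(L² − r² sin²θ); with ω constant, a = ω²·d²x/dθ².
d²x/dθ² = −r cosθ − r²(cos2θ)/√u − r⁴ sin²2θ/(4u^{3/2}),  u = L² − r² sin²θ = 0.00244366 m².
Substituting r = 0.0147 m, L = 0.0512 m, θ = 114.9°: d²x/dθ² = +0.0089544 m.
a = ω²·d²x/dθ² = (209.4)²·(+0.0089544) = +392.78 m/s²;  |a| = 392.78 m/s².

393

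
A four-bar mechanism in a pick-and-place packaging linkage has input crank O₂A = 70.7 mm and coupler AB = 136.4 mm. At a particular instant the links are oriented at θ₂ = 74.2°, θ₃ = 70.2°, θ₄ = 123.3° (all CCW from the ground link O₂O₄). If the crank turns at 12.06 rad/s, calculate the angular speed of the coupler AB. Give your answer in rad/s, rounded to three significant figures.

5.91

ω₂ = 12.06 rad/s
Differentiating the loop-closure r₂e^{iθ₂}+r₃e^{iθ₃}=r₁+r₄e^{iθ₄} gives r₂ω₂e^{iθ₂}+r₃ω₃e^{iθ₃}=r₄ω₄e^{iθ₄}.
Eliminating the other unknown: ω₃ = r₂ω₂ sin(θ₄−θ₂) / [r₃ sin(θ₃−θ₄)].
Numerator sine = +0.75585; denominator sine = -0.79968.
Result = 0.0707·12.06·(+0.75585) / (0.1364·(-0.79968)) = -5.9084 rad/s; magnitude 5.9084 rad/s.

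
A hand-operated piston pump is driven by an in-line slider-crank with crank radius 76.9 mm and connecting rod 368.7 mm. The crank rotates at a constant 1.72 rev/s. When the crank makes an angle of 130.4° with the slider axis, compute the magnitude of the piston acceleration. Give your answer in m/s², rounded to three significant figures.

ω = 2π·1.72 = 10.81 rad/s
x(θ) = r cosθ + √(L² − r² sin²θ); with ω constant, a = ω²·d²x/dθ².
d²x/dθ² = −r cosθ − r²(cos2θ)/√u − r⁴ sin²2θ/(4u^{3/2}),  u = L² − r² sin²θ = 0.13251 m².
Substituting r = 0.0769 m, L = 0.3687 m, θ = 130.4°: d²x/dθ² = +0.052261 m.
a = ω²·d²x/dθ² = (10.81)²·(+0.052261) = +6.1037 m/s²;  |a| = 6.1037 m/s².

6.10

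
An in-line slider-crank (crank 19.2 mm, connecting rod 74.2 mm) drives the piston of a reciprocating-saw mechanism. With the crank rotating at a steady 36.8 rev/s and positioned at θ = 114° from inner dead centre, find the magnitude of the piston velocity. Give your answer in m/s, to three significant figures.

ω = 2π·36.8 = 231.2 rad/s
For an in-line slider-crank, x = r cosθ + √(L² − r² sin²θ), so v = −rω sinθ·[1 + r cosθ/√(L² − r² sin²θ)].
With r = 0.0192 m, L = 0.0742 m, θ = 114°: √(L² − r² sin²θ) = 0.072097 m.
v = −0.0192·231.2·0.91355·[1 + 0.0192·-0.40674/0.072097] = -3.6163 m/s.
|v| = 3.6163 m/s.

3.62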